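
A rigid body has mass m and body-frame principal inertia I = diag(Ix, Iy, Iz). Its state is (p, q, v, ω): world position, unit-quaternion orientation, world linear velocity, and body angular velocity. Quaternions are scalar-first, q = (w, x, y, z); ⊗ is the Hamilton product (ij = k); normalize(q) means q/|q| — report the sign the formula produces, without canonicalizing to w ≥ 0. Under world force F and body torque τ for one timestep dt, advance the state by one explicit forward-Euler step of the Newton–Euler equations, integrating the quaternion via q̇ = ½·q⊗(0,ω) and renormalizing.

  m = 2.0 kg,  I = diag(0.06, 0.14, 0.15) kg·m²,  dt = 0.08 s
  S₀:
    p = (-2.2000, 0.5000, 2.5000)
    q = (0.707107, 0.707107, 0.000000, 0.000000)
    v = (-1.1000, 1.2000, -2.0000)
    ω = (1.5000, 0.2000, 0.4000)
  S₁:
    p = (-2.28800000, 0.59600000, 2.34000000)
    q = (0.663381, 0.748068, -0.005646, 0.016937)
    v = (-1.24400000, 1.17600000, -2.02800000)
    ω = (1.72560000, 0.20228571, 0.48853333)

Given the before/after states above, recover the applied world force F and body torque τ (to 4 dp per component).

F = (-3.6000, -0.6000, -0.7000)
τ = (0.1700, -0.0500, 0.1900)

Δv = v₁−v₀ = (-0.14400000, -0.02400000, -0.02800000)
applied force F = (-3.6000, -0.6000, -0.7000)
Δω = ω₁−ω₀ = (0.22560000, 0.00228571, 0.08853333)
ω₀×(Iω₀) = (0.0008, -0.0540, 0.0240)
applied torque τ = (0.1700, -0.0500, 0.1900)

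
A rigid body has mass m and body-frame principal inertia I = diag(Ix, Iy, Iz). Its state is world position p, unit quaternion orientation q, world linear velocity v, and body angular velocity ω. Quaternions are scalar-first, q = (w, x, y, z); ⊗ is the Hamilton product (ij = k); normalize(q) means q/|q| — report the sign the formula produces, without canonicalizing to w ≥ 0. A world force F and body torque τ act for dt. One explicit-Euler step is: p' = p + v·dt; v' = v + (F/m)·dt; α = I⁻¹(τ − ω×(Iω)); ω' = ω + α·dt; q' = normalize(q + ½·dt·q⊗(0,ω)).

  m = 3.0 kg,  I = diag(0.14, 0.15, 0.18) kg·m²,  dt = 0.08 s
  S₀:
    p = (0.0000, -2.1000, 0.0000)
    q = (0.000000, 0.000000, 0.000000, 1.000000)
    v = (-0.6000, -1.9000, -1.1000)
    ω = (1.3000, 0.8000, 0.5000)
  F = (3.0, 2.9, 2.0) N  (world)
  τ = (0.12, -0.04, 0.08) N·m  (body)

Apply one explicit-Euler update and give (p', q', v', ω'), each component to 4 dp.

a = F/m = (1.0000, 0.9667, 0.6667)
p' = p + v·dt = (-0.0480, -2.2520, -0.0880)
new velocity v' = (-0.5200, -1.8227, -1.0467)
α = I⁻¹(τ − ω×Iω) = (0.7714, -0.0933, 0.3867)
ω' = ω + α·dt = (1.3617, 0.7925, 0.5309)
2q̇ = q⊗(0,ω) = (-0.5000000, -0.8000000, 1.3000000, 0.0000000)
q + ½dt·q⊗(0,ω), renormalized = (-0.0200, -0.0319, 0.0519, 0.9979)

p' = (-0.0480, -2.2520, -0.0880)
q' = (-0.0200, -0.0319, 0.0519, 0.9979)
v' = (-0.5200, -1.8227, -1.0467)
ω' = (1.3617, 0.7925, 0.5309)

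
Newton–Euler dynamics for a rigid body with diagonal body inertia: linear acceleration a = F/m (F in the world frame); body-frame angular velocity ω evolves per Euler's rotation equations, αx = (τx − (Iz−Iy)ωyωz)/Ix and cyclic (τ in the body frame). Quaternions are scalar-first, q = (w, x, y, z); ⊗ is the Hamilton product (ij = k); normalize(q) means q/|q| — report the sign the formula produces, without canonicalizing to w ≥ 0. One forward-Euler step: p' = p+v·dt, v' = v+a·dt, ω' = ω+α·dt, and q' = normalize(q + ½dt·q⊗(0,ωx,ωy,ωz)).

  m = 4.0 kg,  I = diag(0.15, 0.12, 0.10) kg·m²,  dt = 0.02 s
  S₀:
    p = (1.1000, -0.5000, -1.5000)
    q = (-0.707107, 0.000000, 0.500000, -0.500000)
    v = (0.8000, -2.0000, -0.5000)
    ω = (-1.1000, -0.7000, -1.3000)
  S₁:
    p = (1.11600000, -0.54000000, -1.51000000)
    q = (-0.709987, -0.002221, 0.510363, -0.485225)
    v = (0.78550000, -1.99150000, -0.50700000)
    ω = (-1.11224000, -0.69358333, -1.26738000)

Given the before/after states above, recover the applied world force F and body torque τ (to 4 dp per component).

F = (-2.9000, 1.7000, -1.4000)
τ = (-0.1100, 0.1100, 0.1400)

Δω = ω₁−ω₀ = (-0.01224000, 0.00641667, 0.03262000)
I·α + gyro = (-0.1100, 0.1100, 0.1400)
velocity change Δv = (-0.01450000, 0.00850000, -0.00700000)
applied force F = (-2.9000, 1.7000, -1.4000)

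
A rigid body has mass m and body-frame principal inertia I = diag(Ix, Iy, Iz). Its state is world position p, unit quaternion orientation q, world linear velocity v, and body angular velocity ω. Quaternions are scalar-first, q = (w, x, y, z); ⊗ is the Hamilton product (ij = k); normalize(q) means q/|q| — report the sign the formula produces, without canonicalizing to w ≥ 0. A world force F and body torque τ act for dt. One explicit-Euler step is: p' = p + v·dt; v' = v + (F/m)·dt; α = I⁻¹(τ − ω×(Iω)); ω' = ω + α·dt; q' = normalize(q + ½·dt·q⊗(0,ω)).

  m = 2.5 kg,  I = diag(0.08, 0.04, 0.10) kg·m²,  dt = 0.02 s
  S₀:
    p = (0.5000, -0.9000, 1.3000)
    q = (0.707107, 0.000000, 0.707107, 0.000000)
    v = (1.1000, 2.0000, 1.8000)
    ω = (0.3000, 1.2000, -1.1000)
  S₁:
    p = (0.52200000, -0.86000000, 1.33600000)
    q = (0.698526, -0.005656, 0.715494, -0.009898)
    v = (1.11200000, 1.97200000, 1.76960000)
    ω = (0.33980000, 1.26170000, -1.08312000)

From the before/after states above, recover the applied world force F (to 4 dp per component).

F = (1.5000, -3.5000, -3.8000)

Δv = v₁−v₀ = (0.01200000, -0.02800000, -0.03040000)
applied force F = (1.5000, -3.5000, -3.8000)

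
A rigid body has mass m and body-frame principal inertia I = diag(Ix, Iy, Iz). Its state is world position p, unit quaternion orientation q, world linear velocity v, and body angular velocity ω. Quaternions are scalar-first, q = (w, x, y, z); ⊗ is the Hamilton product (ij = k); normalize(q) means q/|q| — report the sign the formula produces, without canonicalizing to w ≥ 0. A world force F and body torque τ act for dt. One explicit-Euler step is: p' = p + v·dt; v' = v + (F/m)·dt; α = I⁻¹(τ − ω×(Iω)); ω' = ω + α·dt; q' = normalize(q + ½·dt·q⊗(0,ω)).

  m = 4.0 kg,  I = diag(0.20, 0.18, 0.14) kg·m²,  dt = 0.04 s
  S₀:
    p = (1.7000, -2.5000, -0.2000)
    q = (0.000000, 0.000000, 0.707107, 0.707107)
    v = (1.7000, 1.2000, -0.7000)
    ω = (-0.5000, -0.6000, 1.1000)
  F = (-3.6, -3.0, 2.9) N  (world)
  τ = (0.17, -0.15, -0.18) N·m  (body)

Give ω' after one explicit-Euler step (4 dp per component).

ω' = (-0.4713, -0.6260, 1.0503)

angular accel α = (0.7180, -0.6500, -1.2429)
new body rate ω' = (-0.4713, -0.6260, 1.0503)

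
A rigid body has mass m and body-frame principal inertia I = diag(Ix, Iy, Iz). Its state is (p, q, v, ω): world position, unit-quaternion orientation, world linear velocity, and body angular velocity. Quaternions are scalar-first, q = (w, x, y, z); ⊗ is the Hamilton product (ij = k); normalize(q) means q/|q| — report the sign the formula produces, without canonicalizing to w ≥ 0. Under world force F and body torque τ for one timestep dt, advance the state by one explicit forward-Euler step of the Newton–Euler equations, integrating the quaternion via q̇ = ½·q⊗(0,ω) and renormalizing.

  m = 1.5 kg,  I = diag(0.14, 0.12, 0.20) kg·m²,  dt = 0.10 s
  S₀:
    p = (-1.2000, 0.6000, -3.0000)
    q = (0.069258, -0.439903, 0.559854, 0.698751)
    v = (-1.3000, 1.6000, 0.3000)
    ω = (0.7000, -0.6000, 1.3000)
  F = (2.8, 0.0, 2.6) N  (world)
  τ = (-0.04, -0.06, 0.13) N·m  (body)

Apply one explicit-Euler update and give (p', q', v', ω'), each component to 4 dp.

angular accel α = (0.1600, -0.0450, 0.6080)
new body rate ω' = (0.7160, -0.6045, 1.3608)
q⊗(0,ω) = (-0.2645318, 1.1955414, 1.0194448, -0.0379206)
q' = normalize(q + ½dt·q⊗(0,ω)) = (0.0559, -0.3789, 0.6089, 0.6947)
p + v·dt = (-1.3300, 0.7600, -2.9700)
v' = v + a·dt = (-1.1133, 1.6000, 0.4733)

p' = (-1.3300, 0.7600, -2.9700)
q' = (0.0559, -0.3789, 0.6089, 0.6947)
v' = (-1.1133, 1.6000, 0.4733)
ω' = (0.7160, -0.6045, 1.3608)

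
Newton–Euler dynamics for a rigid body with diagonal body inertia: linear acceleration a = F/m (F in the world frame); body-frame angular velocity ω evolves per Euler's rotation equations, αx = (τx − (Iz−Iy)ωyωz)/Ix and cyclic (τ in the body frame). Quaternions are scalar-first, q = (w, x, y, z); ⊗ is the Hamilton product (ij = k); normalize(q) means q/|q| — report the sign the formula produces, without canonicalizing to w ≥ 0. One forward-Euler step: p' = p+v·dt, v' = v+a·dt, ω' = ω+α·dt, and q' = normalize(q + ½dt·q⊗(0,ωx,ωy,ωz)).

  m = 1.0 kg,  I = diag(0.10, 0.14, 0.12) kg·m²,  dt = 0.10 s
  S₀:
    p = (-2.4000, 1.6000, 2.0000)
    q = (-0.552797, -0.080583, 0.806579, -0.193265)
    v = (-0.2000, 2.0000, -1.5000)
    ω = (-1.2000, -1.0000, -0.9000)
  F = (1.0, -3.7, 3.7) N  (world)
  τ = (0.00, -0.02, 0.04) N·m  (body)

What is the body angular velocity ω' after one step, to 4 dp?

ω' = (-1.1820, -0.9989, -0.9067)

(τ − ω×Iω)/I = (0.1800, 0.0114, -0.0667)
ω' = ω + α·dt = (-1.1820, -0.9989, -0.9067)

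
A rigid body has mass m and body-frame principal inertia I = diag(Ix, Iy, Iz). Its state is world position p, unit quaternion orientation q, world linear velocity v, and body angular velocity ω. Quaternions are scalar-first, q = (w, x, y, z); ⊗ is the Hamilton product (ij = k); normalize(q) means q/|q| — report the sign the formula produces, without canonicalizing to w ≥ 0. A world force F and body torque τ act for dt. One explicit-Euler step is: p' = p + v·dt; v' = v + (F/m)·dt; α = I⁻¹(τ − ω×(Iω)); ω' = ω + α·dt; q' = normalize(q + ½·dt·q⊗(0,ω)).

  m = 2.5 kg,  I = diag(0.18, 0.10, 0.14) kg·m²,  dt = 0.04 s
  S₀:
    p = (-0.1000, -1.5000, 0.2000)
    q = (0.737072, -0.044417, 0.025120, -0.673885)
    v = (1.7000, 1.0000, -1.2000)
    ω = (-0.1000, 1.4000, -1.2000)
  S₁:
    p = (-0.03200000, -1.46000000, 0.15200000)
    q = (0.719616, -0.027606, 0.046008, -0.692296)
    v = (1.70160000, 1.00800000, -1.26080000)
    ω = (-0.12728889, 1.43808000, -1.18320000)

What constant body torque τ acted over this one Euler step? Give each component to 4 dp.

rate change Δω = (-0.02728889, 0.03808000, 0.01680000)
precession coupling = (-0.0672, 0.0048, 0.0112)
τ = I·(Δω/dt) + ω₀×(Iω₀) = (-0.1900, 0.1000, 0.0700)

τ = (-0.1900, 0.1000, 0.0700)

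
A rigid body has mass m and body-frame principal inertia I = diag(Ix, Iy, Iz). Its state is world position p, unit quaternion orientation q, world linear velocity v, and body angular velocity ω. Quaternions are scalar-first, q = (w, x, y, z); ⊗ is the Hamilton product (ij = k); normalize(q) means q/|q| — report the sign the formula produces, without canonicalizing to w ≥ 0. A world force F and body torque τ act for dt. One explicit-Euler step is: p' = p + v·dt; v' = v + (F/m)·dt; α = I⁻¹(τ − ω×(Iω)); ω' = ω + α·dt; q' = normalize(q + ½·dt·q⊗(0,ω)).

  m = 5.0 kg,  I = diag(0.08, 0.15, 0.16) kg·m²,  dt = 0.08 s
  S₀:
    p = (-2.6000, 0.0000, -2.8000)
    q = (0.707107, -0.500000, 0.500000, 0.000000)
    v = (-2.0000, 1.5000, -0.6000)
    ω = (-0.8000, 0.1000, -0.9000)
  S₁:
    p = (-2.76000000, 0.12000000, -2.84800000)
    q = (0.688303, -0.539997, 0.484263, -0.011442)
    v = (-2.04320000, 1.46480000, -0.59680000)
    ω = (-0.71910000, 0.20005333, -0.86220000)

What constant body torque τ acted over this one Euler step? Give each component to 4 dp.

Δω = ω₁−ω₀ = (0.08090000, 0.10005333, 0.03780000)
I·α + gyro = (0.0800, 0.1300, 0.0700)

τ = (0.0800, 0.1300, 0.0700)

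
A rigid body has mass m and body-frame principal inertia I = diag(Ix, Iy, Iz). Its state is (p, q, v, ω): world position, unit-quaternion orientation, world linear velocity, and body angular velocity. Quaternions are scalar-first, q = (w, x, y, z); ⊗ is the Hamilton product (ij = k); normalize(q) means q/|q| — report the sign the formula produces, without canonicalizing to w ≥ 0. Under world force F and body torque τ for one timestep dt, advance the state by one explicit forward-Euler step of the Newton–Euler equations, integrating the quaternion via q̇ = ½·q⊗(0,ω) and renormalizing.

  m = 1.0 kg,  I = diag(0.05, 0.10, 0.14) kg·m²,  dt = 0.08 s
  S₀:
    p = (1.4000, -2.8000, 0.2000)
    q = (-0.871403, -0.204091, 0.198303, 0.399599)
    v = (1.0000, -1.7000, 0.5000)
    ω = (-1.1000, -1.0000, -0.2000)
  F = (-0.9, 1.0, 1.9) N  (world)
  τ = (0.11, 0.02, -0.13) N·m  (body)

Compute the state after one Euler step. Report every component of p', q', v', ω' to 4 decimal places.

p' = (1.4800, -2.9360, 0.2400)
q' = (-0.8677, -0.1511, 0.2136, 0.4227)
v' = (0.9280, -1.6200, 0.6520)
ω' = (-0.9368, -0.9682, -0.3057)

p' = p + v·dt = (1.4800, -2.9360, 0.2400)
new velocity v' = (0.9280, -1.6200, 0.6520)
gyro term ω×Iω = (0.0080, -0.0198, 0.0550)
angular accel α = (2.0400, 0.3980, -1.3214)
new body rate ω' = (-0.9368, -0.9682, -0.3057)
q⊗(0,ω) = (0.0537227, 1.3184817, 0.3910259, 0.5965049)
updated quaternion q' = (-0.8677, -0.1511, 0.2136, 0.4227)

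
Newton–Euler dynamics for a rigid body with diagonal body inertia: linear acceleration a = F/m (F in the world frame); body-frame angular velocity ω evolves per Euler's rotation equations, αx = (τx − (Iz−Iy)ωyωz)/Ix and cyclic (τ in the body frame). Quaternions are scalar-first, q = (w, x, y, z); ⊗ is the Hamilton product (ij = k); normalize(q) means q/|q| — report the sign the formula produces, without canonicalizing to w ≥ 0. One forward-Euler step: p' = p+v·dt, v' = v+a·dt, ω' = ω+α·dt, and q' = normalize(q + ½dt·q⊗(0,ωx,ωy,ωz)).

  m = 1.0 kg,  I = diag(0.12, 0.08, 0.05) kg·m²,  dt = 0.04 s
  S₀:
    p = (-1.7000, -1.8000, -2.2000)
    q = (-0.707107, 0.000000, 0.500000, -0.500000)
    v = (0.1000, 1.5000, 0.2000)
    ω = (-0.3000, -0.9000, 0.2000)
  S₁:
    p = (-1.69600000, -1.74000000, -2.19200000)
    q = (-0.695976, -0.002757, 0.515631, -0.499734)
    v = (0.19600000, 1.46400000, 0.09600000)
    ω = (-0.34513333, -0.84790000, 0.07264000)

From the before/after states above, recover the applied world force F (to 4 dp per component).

F = (2.4000, -0.9000, -2.6000)

velocity change Δv = (0.09600000, -0.03600000, -0.10400000)
m·(v₁−v₀)/dt = (2.4000, -0.9000, -2.6000)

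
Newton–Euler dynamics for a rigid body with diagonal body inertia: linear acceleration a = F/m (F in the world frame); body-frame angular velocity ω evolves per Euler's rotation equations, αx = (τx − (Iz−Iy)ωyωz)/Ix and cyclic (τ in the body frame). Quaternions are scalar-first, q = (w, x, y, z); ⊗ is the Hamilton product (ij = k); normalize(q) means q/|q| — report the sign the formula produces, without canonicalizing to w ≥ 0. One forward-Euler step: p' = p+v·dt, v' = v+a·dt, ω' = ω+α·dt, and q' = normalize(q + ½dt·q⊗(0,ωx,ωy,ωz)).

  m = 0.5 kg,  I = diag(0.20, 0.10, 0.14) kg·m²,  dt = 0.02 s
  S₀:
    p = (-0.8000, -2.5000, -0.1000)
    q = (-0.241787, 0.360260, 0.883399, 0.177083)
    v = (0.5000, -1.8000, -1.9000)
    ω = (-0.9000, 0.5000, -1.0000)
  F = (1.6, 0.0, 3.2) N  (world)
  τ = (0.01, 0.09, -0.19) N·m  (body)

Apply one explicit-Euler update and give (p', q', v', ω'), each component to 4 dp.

a = F/m = (3.2000, 0.0000, 6.4000)
p + v·dt = (-0.7900, -2.5360, -0.1380)
v' = v + a·dt = (0.5640, -1.8000, -1.7720)
(τ − ω×Iω)/I = (0.1500, 0.3600, -1.6786)
ω' = ω + α·dt = (-0.8970, 0.5072, -1.0336)
Hamilton product q⊗(0,ω) = (0.0596175, -0.7543322, 0.0799918, 1.2169761)
q' = normalize(q + ½dt·q⊗(0,ω)) = (-0.2412, 0.3527, 0.8841, 0.1892)

p' = (-0.7900, -2.5360, -0.1380)
q' = (-0.2412, 0.3527, 0.8841, 0.1892)
v' = (0.5640, -1.8000, -1.7720)
ω' = (-0.8970, 0.5072, -1.0336)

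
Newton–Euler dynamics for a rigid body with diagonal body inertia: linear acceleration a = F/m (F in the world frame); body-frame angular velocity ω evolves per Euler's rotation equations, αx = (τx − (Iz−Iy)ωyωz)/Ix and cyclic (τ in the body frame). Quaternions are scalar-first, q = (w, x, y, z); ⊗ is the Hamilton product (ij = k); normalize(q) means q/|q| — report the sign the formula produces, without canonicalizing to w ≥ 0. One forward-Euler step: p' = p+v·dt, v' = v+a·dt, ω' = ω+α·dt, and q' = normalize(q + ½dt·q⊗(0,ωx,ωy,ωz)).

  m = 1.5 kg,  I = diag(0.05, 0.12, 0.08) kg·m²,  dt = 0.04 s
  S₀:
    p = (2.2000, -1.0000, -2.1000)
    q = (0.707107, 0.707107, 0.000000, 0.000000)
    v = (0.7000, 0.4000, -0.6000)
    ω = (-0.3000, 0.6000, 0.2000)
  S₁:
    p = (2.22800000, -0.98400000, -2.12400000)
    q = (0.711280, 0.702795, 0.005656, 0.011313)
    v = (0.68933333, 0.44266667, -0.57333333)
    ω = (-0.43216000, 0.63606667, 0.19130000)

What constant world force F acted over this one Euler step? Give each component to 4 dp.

velocity change Δv = (-0.01066667, 0.04266667, 0.02666667)
m·(v₁−v₀)/dt = (-0.4000, 1.6000, 1.0000)

F = (-0.4000, 1.6000, 1.0000)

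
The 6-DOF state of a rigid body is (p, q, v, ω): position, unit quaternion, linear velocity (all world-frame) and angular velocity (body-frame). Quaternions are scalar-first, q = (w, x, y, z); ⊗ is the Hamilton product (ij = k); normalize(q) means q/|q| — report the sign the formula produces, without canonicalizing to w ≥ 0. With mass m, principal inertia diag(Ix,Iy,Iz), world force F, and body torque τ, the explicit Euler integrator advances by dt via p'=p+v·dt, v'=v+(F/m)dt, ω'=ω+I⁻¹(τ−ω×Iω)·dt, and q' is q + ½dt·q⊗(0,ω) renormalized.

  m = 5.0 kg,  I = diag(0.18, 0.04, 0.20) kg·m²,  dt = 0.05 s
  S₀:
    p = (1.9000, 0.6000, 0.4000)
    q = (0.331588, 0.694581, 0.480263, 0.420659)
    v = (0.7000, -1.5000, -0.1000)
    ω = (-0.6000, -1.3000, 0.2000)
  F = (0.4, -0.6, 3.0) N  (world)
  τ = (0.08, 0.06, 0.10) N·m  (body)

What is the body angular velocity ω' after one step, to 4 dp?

gyro term ω×Iω = (-0.0416, 0.0024, -0.1092)
α = I⁻¹(τ − ω×Iω) = (0.6756, 1.4400, 1.0460)
new body rate ω' = (-0.5662, -1.2280, 0.2523)

ω' = (-0.5662, -1.2280, 0.2523)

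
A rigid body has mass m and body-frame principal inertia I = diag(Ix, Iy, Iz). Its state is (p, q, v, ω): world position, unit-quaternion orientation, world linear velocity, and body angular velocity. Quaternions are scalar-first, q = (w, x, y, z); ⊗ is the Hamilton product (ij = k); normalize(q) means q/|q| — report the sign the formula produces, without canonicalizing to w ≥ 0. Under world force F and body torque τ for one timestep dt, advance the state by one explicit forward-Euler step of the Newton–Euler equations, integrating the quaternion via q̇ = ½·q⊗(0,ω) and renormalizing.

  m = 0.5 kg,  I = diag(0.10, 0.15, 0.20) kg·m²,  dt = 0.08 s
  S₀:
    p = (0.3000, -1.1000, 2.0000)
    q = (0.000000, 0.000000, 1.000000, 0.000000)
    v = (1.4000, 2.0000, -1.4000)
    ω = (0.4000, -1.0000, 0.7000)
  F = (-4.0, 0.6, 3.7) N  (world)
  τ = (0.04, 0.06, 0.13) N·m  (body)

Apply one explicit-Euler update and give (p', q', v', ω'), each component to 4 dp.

p' = (0.4120, -0.9400, 1.8880)
q' = (0.0399, 0.0280, 0.9987, -0.0160)
v' = (0.7600, 2.0960, -0.8080)
ω' = (0.4600, -0.9531, 0.7600)

p + v·dt = (0.4120, -0.9400, 1.8880)
new velocity v' = (0.7600, 2.0960, -0.8080)
ω×(Iω) gyroscopic = (-0.0350, -0.0280, -0.0200)
(τ − ω×Iω)/I = (0.7500, 0.5867, 0.7500)
ω' = ω + α·dt = (0.4600, -0.9531, 0.7600)
q⊗(0,ω) = (1.0000000, 0.7000000, 0.0000000, -0.4000000)
q' = normalize(q + ½dt·q⊗(0,ω)) = (0.0399, 0.0280, 0.9987, -0.0160)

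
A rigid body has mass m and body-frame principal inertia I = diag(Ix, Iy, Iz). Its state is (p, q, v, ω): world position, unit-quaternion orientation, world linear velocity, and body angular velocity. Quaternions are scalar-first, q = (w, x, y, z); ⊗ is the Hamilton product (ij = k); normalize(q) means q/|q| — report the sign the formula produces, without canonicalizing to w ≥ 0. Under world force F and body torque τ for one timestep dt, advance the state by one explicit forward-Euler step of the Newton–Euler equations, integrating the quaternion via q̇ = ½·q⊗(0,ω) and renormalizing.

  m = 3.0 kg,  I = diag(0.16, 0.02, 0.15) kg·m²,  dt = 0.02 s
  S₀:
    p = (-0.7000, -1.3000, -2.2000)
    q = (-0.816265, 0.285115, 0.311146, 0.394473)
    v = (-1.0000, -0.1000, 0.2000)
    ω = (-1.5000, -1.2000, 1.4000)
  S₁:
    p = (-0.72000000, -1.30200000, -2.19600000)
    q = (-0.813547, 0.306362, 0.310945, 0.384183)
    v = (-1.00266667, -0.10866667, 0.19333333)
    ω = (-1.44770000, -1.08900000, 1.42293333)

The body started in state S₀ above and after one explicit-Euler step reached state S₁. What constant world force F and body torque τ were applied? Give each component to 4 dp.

v₁ − v₀ = (-0.00266667, -0.00866667, -0.00666667)
F = m·Δv/dt = (-0.4000, -1.3000, -1.0000)
rate change Δω = (0.05230000, 0.11100000, 0.02293333)
applied torque τ = (0.2000, 0.0900, -0.0800)

F = (-0.4000, -1.3000, -1.0000)
τ = (0.2000, 0.0900, -0.0800)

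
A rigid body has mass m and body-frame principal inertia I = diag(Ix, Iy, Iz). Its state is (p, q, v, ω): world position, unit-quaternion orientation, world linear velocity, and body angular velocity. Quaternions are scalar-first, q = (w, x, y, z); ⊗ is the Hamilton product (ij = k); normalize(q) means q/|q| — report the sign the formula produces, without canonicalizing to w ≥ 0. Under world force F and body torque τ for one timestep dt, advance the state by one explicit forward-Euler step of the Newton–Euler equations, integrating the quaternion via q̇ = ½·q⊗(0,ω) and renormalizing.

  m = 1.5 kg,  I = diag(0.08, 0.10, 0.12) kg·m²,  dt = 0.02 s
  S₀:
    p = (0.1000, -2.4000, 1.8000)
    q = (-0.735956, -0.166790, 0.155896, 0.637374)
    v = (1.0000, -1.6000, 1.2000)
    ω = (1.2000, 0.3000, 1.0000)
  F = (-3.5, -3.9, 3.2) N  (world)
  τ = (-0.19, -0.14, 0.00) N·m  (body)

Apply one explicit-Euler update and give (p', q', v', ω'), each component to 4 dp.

ω×(Iω) gyroscopic = (0.0060, -0.0480, 0.0072)
α = I⁻¹(τ − ω×Iω) = (-2.4500, -0.9200, -0.0600)
ω' = ω + α·dt = (1.1510, 0.2816, 0.9988)
q⊗(0,ω) = (-0.4839948, -0.9184634, 0.7108520, -0.9730682)
q + ½dt·q⊗(0,ω), renormalized = (-0.7407, -0.1760, 0.1630, 0.6276)
p + v·dt = (0.1200, -2.4320, 1.8240)
v + (F/m)dt = (0.9533, -1.6520, 1.2427)

p' = (0.1200, -2.4320, 1.8240)
q' = (-0.7407, -0.1760, 0.1630, 0.6276)
v' = (0.9533, -1.6520, 1.2427)
ω' = (1.1510, 0.2816, 0.9988)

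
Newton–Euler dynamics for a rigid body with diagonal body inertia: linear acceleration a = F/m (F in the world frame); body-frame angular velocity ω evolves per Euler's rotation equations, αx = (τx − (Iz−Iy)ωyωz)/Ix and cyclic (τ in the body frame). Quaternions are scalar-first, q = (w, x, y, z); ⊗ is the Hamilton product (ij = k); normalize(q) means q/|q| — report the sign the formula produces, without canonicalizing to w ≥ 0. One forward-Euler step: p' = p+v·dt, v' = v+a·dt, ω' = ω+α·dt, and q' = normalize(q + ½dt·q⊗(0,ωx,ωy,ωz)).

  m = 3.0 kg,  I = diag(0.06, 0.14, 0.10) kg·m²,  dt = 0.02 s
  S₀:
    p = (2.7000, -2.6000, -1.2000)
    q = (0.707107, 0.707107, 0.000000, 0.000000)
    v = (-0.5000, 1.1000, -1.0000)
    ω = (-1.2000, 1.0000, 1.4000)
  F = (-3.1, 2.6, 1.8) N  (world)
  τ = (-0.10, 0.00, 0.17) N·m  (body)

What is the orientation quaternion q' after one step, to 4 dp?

q' = (0.7154, 0.6985, -0.0028, 0.0170)

q⊗(0,ω) = (0.8485284, -0.8485284, -0.2828428, 1.6970568)
q' = normalize(q + ½dt·q⊗(0,ω)) = (0.7154, 0.6985, -0.0028, 0.0170)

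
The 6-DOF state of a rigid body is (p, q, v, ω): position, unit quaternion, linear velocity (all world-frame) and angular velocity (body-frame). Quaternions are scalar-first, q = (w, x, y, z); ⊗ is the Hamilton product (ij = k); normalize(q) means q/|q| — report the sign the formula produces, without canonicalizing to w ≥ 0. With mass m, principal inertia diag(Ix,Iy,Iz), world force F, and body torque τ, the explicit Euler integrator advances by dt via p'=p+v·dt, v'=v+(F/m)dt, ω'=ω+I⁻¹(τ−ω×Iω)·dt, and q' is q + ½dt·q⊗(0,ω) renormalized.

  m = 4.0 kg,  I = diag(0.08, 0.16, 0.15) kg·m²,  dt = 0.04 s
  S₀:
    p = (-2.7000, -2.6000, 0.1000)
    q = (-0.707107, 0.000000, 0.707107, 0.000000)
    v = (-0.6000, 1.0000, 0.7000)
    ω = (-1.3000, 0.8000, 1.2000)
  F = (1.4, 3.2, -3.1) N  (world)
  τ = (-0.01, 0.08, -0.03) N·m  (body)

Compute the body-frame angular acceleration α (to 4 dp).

α = (-0.0050, -0.1825, 0.3547)

precession coupling ω×(Iω) = (-0.0096, 0.1092, -0.0832)
(τ − ω×Iω)/I = (-0.0050, -0.1825, 0.3547)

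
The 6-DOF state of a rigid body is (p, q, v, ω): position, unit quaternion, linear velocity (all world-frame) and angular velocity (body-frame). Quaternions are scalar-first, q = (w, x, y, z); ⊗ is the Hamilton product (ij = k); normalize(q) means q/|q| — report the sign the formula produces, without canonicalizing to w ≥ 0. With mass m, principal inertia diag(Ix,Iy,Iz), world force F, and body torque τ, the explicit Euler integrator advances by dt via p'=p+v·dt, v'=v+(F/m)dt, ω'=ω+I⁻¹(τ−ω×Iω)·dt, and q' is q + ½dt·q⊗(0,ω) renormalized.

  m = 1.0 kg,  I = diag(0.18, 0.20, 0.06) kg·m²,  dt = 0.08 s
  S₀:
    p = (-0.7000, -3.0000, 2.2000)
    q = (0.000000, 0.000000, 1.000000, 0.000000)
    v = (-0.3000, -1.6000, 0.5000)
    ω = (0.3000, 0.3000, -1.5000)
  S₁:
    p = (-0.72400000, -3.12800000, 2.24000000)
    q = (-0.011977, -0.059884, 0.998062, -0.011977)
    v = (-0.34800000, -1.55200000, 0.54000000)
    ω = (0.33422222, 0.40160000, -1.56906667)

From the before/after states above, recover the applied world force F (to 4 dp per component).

velocity change Δv = (-0.04800000, 0.04800000, 0.04000000)
m·(v₁−v₀)/dt = (-0.6000, 0.6000, 0.5000)

F = (-0.6000, 0.6000, 0.5000)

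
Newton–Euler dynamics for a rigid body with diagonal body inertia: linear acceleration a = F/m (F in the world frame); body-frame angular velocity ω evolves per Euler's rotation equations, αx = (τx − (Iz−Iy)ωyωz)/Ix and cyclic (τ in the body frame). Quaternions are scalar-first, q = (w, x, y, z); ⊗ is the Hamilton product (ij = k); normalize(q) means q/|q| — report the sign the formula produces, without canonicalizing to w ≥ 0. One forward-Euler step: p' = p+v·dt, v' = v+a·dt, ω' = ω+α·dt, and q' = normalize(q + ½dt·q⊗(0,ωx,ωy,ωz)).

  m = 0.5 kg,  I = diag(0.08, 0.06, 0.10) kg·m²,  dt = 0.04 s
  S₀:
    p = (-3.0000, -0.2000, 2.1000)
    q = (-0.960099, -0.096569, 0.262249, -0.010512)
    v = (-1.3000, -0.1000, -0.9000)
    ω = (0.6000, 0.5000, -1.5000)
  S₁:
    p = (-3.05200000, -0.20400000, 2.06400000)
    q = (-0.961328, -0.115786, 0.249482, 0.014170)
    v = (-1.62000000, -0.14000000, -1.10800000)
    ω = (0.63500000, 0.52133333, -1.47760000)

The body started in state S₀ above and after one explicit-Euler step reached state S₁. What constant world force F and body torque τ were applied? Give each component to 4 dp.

F = (-4.0000, -0.5000, -2.6000)
τ = (0.0400, 0.0500, 0.0500)

ω₁ − ω₀ = (0.03500000, 0.02133333, 0.02240000)
gyro term ω₀×Iω₀ = (-0.0300, 0.0180, -0.0060)
τ = I·(Δω/dt) + ω₀×(Iω₀) = (0.0400, 0.0500, 0.0500)
v₁ − v₀ = (-0.32000000, -0.04000000, -0.20800000)
m·(v₁−v₀)/dt = (-4.0000, -0.5000, -2.6000)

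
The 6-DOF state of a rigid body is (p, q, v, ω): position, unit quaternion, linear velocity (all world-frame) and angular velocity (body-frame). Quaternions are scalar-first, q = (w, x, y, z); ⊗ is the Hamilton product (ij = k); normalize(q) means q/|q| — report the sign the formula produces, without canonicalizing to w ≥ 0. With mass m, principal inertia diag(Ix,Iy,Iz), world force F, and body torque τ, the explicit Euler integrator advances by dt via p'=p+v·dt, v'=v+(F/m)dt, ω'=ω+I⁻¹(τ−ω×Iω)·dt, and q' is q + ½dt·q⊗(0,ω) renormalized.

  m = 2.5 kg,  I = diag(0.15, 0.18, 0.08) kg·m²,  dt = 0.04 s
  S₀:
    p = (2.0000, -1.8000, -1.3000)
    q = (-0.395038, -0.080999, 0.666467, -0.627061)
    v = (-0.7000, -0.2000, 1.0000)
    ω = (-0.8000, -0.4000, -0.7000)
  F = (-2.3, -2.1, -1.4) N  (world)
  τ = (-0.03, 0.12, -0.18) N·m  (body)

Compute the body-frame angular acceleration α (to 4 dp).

α = (-0.0133, 0.4489, -2.3700)

gyro term ω×Iω = (-0.0280, 0.0392, 0.0096)
(τ − ω×Iω)/I = (-0.0133, 0.4489, -2.3700)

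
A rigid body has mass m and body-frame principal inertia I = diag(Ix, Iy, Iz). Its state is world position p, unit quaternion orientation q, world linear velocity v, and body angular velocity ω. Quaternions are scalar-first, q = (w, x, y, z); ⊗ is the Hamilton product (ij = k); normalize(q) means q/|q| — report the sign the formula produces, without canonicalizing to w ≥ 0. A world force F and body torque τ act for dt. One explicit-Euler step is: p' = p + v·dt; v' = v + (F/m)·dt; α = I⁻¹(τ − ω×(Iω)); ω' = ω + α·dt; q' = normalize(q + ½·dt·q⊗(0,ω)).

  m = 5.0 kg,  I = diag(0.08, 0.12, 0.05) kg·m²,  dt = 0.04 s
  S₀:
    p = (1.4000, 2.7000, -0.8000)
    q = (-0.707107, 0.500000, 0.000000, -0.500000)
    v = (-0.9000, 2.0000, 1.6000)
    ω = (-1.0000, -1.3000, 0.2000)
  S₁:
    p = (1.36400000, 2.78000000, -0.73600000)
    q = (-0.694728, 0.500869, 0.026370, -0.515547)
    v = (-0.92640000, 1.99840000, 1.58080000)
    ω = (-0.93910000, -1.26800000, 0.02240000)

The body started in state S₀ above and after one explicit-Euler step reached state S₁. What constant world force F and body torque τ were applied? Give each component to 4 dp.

Δv = v₁−v₀ = (-0.02640000, -0.00160000, -0.01920000)
m·(v₁−v₀)/dt = (-3.3000, -0.2000, -2.4000)
rate change Δω = (0.06090000, 0.03200000, -0.17760000)
applied torque τ = (0.1400, 0.0900, -0.1700)

F = (-3.3000, -0.2000, -2.4000)
τ = (0.1400, 0.0900, -0.1700)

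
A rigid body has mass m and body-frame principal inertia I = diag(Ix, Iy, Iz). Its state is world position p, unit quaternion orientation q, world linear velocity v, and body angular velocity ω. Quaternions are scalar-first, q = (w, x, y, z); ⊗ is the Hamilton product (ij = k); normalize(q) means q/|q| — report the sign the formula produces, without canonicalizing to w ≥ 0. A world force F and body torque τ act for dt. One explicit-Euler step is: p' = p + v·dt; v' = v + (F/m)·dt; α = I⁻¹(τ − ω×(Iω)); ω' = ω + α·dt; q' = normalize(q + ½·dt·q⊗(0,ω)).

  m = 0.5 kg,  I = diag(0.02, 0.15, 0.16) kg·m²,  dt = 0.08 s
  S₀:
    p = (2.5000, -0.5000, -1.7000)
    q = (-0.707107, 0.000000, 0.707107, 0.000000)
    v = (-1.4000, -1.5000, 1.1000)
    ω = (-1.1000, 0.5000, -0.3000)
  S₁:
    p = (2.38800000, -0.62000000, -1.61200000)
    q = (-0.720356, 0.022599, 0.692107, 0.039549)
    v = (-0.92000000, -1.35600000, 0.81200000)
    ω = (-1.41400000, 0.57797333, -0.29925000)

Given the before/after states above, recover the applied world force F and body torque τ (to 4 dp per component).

F = (3.0000, 0.9000, -1.8000)
τ = (-0.0800, 0.1000, -0.0700)

v₁ − v₀ = (0.48000000, 0.14400000, -0.28800000)
m·(v₁−v₀)/dt = (3.0000, 0.9000, -1.8000)
ω₁ − ω₀ = (-0.31400000, 0.07797333, 0.00075000)
I·α + gyro = (-0.0800, 0.1000, -0.0700)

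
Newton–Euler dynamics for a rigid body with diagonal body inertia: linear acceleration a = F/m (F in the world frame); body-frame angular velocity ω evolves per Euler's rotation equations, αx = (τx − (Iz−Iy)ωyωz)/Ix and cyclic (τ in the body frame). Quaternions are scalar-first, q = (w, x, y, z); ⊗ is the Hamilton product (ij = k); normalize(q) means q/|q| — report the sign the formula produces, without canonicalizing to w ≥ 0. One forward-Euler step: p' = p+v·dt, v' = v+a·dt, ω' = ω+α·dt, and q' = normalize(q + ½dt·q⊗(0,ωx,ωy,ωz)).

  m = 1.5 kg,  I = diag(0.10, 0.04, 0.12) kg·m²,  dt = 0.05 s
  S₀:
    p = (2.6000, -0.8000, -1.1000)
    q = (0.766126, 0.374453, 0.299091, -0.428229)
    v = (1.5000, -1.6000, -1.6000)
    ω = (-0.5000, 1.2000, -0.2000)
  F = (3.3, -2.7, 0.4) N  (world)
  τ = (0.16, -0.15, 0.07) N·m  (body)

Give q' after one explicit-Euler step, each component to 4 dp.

q⊗(0,ω) = (-0.2573285, 0.0709936, 1.2083563, 0.4456639)
q + ½dt·q⊗(0,ω), renormalized = (0.7593, 0.3760, 0.3291, -0.4169)

q' = (0.7593, 0.3760, 0.3291, -0.4169)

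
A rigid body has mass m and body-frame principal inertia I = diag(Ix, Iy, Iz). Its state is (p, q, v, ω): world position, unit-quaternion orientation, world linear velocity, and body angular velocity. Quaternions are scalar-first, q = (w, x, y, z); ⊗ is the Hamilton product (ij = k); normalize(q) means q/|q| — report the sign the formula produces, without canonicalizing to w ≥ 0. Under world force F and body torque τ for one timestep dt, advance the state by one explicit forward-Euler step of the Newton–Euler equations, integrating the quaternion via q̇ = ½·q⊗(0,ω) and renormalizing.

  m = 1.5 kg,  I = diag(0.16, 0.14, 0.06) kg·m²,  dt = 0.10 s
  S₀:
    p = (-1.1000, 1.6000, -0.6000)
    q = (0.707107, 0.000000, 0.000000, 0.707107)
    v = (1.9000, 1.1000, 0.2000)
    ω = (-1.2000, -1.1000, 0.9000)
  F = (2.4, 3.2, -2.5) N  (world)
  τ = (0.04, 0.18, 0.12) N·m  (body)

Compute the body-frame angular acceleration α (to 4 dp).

α = (-0.2450, 2.0571, 2.4400)

ω×(Iω) gyroscopic = (0.0792, -0.1080, -0.0264)
angular accel α = (-0.2450, 2.0571, 2.4400)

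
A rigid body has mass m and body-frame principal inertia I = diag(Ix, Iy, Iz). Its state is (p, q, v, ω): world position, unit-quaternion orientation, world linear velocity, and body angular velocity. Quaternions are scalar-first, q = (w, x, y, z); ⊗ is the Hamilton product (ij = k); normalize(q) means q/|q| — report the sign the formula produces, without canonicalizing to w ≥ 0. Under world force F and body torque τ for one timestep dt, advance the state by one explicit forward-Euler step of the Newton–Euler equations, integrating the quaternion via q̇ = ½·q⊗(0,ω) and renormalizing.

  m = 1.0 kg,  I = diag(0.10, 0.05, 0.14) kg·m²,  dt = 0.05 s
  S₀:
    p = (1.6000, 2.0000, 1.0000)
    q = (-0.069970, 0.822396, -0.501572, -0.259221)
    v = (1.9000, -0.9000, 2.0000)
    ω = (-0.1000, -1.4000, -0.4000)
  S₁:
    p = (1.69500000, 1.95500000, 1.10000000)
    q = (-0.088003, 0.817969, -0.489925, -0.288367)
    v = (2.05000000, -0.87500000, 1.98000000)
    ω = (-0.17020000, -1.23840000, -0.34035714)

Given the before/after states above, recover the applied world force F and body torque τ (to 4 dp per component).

F = (3.0000, 0.5000, -0.4000)
τ = (-0.0900, 0.1600, 0.1600)

ω₁ − ω₀ = (-0.07020000, 0.16160000, 0.05964286)
gyro term ω₀×Iω₀ = (0.0504, -0.0016, -0.0070)
τ = I·(Δω/dt) + ω₀×(Iω₀) = (-0.0900, 0.1600, 0.1600)
v₁ − v₀ = (0.15000000, 0.02500000, -0.02000000)
applied force F = (3.0000, 0.5000, -0.4000)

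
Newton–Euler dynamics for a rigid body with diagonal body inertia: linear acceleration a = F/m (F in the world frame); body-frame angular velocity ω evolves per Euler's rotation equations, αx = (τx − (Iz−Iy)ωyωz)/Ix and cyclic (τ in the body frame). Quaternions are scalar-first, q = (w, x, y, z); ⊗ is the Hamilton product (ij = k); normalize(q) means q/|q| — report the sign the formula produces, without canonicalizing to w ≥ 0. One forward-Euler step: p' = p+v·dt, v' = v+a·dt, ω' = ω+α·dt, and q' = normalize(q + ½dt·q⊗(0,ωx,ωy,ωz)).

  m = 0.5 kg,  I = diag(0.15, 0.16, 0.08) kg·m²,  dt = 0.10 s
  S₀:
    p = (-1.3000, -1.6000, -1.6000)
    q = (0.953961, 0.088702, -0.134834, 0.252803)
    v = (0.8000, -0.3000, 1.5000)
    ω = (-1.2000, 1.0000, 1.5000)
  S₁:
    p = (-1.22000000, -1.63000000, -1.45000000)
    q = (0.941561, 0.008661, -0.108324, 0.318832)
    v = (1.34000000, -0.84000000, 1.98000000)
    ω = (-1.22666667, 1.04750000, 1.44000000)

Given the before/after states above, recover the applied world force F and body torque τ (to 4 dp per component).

v₁ − v₀ = (0.54000000, -0.54000000, 0.48000000)
m·(v₁−v₀)/dt = (2.7000, -2.7000, 2.4000)
ω₁ − ω₀ = (-0.02666667, 0.04750000, -0.06000000)
precession coupling = (-0.1200, -0.1260, -0.0120)
applied torque τ = (-0.1600, -0.0500, -0.0600)

F = (2.7000, -2.7000, 2.4000)
τ = (-0.1600, -0.0500, -0.0600)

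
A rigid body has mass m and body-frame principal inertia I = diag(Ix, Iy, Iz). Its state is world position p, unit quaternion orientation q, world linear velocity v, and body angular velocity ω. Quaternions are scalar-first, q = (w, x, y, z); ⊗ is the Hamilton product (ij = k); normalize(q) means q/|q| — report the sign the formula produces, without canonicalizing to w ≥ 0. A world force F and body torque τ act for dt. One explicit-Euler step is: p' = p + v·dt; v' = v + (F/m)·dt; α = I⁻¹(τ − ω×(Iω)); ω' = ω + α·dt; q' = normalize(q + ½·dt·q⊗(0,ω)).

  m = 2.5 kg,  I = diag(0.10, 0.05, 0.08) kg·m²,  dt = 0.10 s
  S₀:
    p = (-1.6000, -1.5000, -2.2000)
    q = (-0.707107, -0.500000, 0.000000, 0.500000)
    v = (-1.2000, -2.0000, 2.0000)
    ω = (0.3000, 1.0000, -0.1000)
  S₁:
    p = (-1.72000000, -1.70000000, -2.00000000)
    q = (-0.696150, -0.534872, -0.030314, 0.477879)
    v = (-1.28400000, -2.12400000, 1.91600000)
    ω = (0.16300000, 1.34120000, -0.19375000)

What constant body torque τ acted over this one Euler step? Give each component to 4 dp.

Δω = ω₁−ω₀ = (-0.13700000, 0.34120000, -0.09375000)
ω₀×(Iω₀) = (-0.0030, -0.0006, -0.0150)
I·α + gyro = (-0.1400, 0.1700, -0.0900)

τ = (-0.1400, 0.1700, -0.0900)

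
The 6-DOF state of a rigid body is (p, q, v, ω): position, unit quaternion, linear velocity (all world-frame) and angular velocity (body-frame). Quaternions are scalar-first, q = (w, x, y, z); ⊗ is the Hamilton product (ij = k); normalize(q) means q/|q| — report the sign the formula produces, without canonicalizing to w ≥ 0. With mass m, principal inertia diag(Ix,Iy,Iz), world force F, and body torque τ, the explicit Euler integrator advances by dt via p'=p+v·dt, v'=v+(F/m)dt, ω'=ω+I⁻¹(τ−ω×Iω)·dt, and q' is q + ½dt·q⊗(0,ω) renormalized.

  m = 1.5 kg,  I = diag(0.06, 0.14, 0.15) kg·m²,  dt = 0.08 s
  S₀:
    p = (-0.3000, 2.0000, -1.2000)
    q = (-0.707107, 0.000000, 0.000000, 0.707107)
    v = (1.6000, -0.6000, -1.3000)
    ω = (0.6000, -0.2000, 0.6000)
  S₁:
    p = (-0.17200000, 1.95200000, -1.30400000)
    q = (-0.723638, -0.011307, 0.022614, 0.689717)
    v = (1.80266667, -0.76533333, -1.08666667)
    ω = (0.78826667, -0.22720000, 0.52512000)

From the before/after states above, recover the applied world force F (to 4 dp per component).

Δv = v₁−v₀ = (0.20266667, -0.16533333, 0.21333333)
F = m·Δv/dt = (3.8000, -3.1000, 4.0000)

F = (3.8000, -3.1000, 4.0000)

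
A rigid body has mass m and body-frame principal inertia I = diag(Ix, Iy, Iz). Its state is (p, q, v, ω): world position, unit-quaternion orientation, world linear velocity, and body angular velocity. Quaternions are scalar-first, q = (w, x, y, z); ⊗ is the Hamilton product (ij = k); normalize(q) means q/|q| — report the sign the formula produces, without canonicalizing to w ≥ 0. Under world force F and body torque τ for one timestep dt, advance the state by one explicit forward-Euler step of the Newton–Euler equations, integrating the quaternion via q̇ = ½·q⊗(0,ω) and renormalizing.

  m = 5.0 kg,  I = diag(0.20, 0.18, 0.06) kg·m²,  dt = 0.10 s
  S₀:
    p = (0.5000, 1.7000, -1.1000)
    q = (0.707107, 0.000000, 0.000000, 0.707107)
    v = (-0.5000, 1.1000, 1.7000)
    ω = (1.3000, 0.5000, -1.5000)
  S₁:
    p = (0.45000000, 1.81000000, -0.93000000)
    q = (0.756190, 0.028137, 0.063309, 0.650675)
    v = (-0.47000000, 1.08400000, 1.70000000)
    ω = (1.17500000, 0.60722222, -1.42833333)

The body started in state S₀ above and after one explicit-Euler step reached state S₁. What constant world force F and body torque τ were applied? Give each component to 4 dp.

F = (1.5000, -0.8000, 0.0000)
τ = (-0.1600, -0.0800, 0.0300)

ω₁ − ω₀ = (-0.12500000, 0.10722222, 0.07166667)
ω₀×(Iω₀) = (0.0900, -0.2730, -0.0130)
I·α + gyro = (-0.1600, -0.0800, 0.0300)
Δv = v₁−v₀ = (0.03000000, -0.01600000, 0.00000000)
m·(v₁−v₀)/dt = (1.5000, -0.8000, 0.0000)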